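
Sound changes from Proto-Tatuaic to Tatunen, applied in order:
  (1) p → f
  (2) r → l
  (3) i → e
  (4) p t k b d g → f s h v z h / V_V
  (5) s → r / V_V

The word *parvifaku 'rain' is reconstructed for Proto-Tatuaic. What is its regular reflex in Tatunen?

falvefahu

Tatunen: *parvifaku > farvifaku > falvifaku > falvefaku > falvefahu  (by unconditioned shift, unconditioned shift, vowel merger, intervocalic lenition)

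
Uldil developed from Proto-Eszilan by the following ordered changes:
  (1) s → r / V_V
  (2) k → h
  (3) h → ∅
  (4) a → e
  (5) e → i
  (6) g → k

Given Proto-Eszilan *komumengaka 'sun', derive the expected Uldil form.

Uldil: *komumengaka
  komumengaka (rule 1 does not apply)
  komumengaka → homumengaha   [unconditioned shift]
  homumengaha → omumengaa   [h-loss]
  omumengaa → omumengee   [vowel merger]
  omumengee → omumingii   [vowel merger]
  omumingii → omuminkii   [unconditioned shift]
  giving Uldil omuminkii.

omuminkii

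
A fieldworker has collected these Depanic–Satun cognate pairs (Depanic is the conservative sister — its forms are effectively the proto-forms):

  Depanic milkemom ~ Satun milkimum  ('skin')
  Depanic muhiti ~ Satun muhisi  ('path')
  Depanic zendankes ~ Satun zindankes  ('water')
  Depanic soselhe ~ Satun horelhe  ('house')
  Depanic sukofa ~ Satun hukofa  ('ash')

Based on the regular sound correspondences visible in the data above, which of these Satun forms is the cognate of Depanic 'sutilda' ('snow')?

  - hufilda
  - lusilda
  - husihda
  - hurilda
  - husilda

sukofa ~ hukofa — Depanic s corresponds to Satun h word-initially before a back vowel.
muhiti ~ muhisi — Depanic t corresponds to Satun s between vowels (before a front vowel).
Applying these to Depanic 'sutilda':
  sutilda → hutilda   (s→h word-initially before a back vowel)
  hutilda → husilda   (t→s between vowels (before a front vowel))
So the Satun cognate is 'husilda'.

husilda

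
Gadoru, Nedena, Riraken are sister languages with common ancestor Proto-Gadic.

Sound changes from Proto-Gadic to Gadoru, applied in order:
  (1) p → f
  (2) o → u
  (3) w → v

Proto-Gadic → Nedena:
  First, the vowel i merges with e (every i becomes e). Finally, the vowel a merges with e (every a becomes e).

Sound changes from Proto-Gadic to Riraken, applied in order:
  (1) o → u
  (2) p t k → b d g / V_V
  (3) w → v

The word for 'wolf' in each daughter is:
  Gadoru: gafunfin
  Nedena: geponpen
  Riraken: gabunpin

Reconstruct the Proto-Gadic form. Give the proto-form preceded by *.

*gaponpin

Position 6: Gadoru has f, Nedena has p, Riraken has p. Nedena preserves p here (none of its changes turn any other segment into p), so the proto-segment is *p.
Position 4: Gadoru has u, Nedena has o, Riraken has u. Nedena preserves o here (none of its changes turn any other segment into o), so the proto-segment is *o.
Continuing position by position gives *gaponpin; check it forward:
Gadoru: start from *gaponpin.
  rule 1 (unconditioned shift): gaponpin → gafonfin
  rule 2 (vowel merger): gafonfin → gafunfin
  rule 3: no change — gafunfin
  ⇒ Gadoru gafunfin
Nedena: *gaponpin
  gaponpin → gaponpen   [vowel merger]
  gaponpen → geponpen   [vowel merger]
  giving Nedena geponpen.
Riraken: *gaponpin > gapunpin > gabunpin  (by vowel merger, intervocalic voicing)
Only *gaponpin yields all of Gadoru gafunfin, Nedena geponpen, Riraken gabunpin.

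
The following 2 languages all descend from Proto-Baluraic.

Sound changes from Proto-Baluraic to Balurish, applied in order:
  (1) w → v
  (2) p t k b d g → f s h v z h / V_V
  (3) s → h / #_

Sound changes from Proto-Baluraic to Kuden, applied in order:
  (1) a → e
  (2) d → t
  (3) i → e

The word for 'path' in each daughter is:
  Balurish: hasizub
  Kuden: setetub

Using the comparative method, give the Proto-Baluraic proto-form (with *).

*satidub

Position 2: Balurish has a, Kuden has e. Balurish preserves a here (none of its changes turn any other segment into a), so the proto-segment is *a.
Position 1: Balurish has h, Kuden has s. Kuden preserves s here (none of its changes turn any other segment into s), so the proto-segment is *s.
Position 4: Balurish has i, Kuden has e. Balurish preserves i here (none of its changes turn any other segment into i), so the proto-segment is *i.
This points to *satidub. Verify forward in each daughter:
Balurish: *satidub > sasizub > hasizub  (by intervocalic lenition, debuccalisation)
Kuden: start from *satidub.
  rule 1 (vowel merger): satidub → setidub
  rule 2 (unconditioned shift): setidub → setitub
  rule 3 (vowel merger): setitub → setetub
  ⇒ Kuden setetub
*satidub is the unique common source.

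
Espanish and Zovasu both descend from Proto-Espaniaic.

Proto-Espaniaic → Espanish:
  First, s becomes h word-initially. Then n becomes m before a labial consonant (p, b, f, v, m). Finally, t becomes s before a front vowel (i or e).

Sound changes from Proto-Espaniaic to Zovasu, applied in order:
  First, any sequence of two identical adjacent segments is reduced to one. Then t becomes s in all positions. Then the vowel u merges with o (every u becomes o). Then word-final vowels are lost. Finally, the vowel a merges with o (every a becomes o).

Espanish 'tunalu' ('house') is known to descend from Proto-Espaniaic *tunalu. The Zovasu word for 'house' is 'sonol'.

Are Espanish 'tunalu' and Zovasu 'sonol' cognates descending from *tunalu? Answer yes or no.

yes

Derive the expected Zovasu reflex of *tunalu:
Zovasu: *tunalu
  tunalu (rule 1 does not apply)
  tunalu → sunalu   [unconditioned shift]
  sunalu → sonalo   [vowel merger]
  sonalo → sonal   [apocope]
  sonal → sonol   [vowel merger]
  giving Zovasu sonol.
Zovasu 'sonol' matches the regular reflex exactly, so the pair is cognate.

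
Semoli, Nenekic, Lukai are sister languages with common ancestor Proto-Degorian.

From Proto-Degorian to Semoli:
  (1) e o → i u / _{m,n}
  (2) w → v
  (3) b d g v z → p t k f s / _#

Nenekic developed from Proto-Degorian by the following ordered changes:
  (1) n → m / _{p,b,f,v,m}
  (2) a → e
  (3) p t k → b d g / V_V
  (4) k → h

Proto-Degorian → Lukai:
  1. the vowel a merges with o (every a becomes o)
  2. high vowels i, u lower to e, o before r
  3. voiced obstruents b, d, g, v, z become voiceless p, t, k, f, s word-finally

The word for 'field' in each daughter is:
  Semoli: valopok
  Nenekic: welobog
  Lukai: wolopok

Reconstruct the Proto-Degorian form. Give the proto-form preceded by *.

*walopog

Position 5: Semoli has p, Nenekic has b, Lukai has p. Taking the neighbouring segments as reconstructed: Semoli p can only go back to *p; Nenekic b could go back to *p or *b; Lukai p can only go back to *p — the one source consistent with every daughter is *p.
Position 7: Semoli has k, Nenekic has g, Lukai has k. Taking the neighbouring segments as reconstructed: Semoli k could go back to *k or *g; Nenekic g can only go back to *g; Lukai k could go back to *k or *g — the one source consistent with every daughter is *g.
Verify the candidate proto-form against each daughter:
Semoli: *walopog > valopog > valopok  (by unconditioned shift, final devoicing)
Nenekic: *walopog > welopog > welobog  (by vowel merger, intervocalic voicing)
Lukai: *walopog > wolopog > wolopok  (by vowel merger, final devoicing)
*walopog is the unique common source.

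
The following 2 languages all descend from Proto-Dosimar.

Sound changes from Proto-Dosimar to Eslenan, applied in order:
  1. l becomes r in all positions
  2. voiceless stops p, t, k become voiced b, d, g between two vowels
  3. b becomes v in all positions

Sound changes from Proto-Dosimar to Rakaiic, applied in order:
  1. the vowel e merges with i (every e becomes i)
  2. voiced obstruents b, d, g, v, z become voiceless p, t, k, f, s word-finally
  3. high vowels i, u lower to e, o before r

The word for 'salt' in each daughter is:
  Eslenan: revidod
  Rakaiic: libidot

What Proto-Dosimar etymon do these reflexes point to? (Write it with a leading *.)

*lebidod

Position 7: Eslenan has d, Rakaiic has t. Taking the neighbouring segments as reconstructed: Eslenan d can only go back to *d; Rakaiic t could go back to *t or *d — the one source consistent with every daughter is *d.
Position 2: Eslenan has e, Rakaiic has i. Eslenan preserves e here (none of its changes turn any other segment into e), so the proto-segment is *e.
Continuing position by position gives *lebidod; check it forward:
Eslenan: *lebidod
  lebidod → rebidod   [unconditioned shift]
  rebidod (rule 2 does not apply)
  rebidod → revidod   [unconditioned shift]
  giving Eslenan revidod.
Rakaiic: *lebidod > libidod > libidot  (by vowel merger, final devoicing)
No other proto-form is consistent with every reflex, so the reconstruction is *lebidod.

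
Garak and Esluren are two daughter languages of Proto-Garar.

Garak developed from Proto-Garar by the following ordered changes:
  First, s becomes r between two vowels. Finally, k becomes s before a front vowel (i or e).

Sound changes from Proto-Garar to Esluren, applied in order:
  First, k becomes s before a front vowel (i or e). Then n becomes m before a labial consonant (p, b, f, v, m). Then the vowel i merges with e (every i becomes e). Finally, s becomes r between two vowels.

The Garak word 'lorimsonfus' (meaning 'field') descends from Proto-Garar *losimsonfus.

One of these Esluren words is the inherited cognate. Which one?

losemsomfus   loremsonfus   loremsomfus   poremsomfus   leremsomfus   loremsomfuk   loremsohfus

loremsomfus

Esluren: *losimsonfus > losimsomfus > losemsomfus > loremsomfus  (by nasal place assimilation, vowel merger, rhotacism)
Only 'loremsomfus' matches the regular Esluren development of *losimsonfus.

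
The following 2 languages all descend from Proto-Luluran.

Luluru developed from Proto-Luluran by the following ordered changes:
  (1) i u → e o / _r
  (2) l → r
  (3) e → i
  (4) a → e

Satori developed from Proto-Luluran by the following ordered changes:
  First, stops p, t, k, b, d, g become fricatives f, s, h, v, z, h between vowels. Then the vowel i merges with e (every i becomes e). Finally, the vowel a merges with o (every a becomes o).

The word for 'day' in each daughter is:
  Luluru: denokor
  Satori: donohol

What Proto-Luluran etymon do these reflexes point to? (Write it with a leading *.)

Position 2: Luluru has e, Satori has o. In Luluru, e can only continue *a, so the proto-segment is *a.
Position 7: Luluru has r, Satori has l. Satori preserves l here (none of its changes turn any other segment into l), so the proto-segment is *l.
This points to *danokol. Verify forward in each daughter:
Luluru: *danokol > danokor > denokor  (by unconditioned shift, vowel merger)
Satori: *danokol > danohol > donohol  (by intervocalic lenition, vowel merger)
*danokol is the unique common source.

*danokol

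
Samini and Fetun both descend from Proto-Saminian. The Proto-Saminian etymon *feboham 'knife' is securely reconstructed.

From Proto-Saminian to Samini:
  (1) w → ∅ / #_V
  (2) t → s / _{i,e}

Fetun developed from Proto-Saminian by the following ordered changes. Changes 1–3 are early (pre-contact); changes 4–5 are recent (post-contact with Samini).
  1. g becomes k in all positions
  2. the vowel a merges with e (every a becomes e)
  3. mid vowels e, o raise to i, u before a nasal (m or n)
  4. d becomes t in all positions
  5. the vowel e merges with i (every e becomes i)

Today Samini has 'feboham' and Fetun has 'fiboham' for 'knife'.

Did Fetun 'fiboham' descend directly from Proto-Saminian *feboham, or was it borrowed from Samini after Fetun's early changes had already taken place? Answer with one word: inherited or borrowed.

borrowed

If inherited, *feboham would pass through all of Fetun's changes:
Fetun: *feboham
  feboham (rule 1 does not apply)
  feboham → febohem   [vowel merger]
  febohem → febohim   [pre-nasal raising]
  febohim (rule 4 does not apply)
  febohim → fibohim   [vowel merger]
  giving Fetun fibohim.
If borrowed from Samini 'feboham' after the early changes, it would undergo only the recent ones:
  rule 4 (unconditioned shift): no change (feboham)
  rule 5 (vowel merger): feboham → fiboham
  ⇒ as a loan: fiboham
Fetun 'fiboham' matches the loan outcome 'fiboham', not the inherited 'fibohim' — it skipped the early Fetun changes, so it was borrowed from Samini.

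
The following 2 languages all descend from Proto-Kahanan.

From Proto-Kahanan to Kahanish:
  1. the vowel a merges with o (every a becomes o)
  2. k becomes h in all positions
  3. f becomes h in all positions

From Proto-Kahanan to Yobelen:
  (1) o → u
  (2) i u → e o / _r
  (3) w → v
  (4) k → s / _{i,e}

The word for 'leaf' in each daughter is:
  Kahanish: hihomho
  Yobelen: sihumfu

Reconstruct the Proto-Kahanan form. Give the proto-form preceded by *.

*kihomfo

Position 7: Kahanish has o, Yobelen has u. Taking the neighbouring segments as reconstructed: Kahanish o could go back to *a or *o; Yobelen u could go back to *o or *u — the one source consistent with every daughter is *o.
Position 4: Kahanish has o, Yobelen has u. Taking the neighbouring segments as reconstructed: Kahanish o could go back to *a or *o; Yobelen u could go back to *o or *u — the one source consistent with every daughter is *o.
Position 6: Kahanish has h, Yobelen has f. Yobelen preserves f here (none of its changes turn any other segment into f), so the proto-segment is *f.
This points to *kihomfo. Verify forward in each daughter:
Kahanish: *kihomfo > hihomfo > hihomho  (by unconditioned shift, unconditioned shift)
Yobelen: start from *kihomfo.
  rule 1 (vowel merger): kihomfo → kihumfu
  rule 2: no change — kihumfu
  rule 3: no change — kihumfu
  rule 4 (palatalisation): kihumfu → sihumfu
  ⇒ Yobelen sihumfu
*kihomfo is the unique common source.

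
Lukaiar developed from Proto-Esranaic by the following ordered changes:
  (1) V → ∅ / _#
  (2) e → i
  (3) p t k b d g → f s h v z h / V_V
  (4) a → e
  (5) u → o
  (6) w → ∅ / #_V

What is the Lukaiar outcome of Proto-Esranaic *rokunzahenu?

rohonzehin

Lukaiar: *rokunzahenu > rokunzahen > rokunzahin > rohunzahin > rohunzehin > rohonzehin  (by apocope, vowel merger, intervocalic lenition, vowel merger, vowel merger)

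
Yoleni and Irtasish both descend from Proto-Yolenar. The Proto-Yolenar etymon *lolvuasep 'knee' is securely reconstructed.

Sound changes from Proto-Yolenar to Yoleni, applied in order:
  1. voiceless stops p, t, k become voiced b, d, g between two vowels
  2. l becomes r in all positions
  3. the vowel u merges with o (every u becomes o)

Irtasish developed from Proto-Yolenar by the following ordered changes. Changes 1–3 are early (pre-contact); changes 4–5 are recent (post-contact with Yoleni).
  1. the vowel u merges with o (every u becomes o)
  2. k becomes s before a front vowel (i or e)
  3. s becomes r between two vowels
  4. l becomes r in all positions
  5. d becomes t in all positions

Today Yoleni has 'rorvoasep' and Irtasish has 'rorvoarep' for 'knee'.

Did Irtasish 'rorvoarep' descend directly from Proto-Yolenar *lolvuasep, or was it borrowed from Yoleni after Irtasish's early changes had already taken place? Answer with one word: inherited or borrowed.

If inherited, *lolvuasep would pass through all of Irtasish's changes:
Irtasish: start from *lolvuasep.
  rule 1 (vowel merger): lolvuasep → lolvoasep
  rule 2: no change — lolvoasep
  rule 3 (rhotacism): lolvoasep → lolvoarep
  rule 4 (unconditioned shift): lolvoarep → rorvoarep
  rule 5: no change — rorvoarep
  ⇒ Irtasish rorvoarep
If borrowed from Yoleni 'rorvoasep' after the early changes, it would undergo only the recent ones:
  rule 4 (unconditioned shift): no change (rorvoasep)
  rule 5 (unconditioned shift): no change (rorvoasep)
  ⇒ as a loan: rorvoasep
Irtasish 'rorvoarep' matches the inherited outcome exactly, so it is an inherited cognate, not a loan.

inherited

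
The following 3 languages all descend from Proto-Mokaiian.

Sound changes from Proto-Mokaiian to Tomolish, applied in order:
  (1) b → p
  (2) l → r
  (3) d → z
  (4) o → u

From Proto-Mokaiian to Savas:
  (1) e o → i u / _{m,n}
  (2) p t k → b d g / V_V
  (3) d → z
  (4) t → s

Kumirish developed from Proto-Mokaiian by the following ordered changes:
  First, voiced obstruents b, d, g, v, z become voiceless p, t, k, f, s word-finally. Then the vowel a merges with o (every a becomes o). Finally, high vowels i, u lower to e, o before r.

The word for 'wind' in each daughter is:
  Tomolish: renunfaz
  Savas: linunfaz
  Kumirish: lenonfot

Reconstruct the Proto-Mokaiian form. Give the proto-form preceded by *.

*lenonfad

Position 8: Tomolish has z, Savas has z, Kumirish has t. Taking the neighbouring segments as reconstructed: Tomolish z could go back to *d or *z; Savas z could go back to *d or *z; Kumirish t could go back to *t or *d — the one source consistent with every daughter is *d.
Position 1: Tomolish has r, Savas has l, Kumirish has l. Savas preserves l here (none of its changes turn any other segment into l), so the proto-segment is *l.
Position 2: Tomolish has e, Savas has i, Kumirish has e. Tomolish preserves e here (none of its changes turn any other segment into e), so the proto-segment is *e.
Verify the candidate proto-form against each daughter:
Tomolish: *lenonfad > renonfad > renonfaz > renunfaz  (by unconditioned shift, unconditioned shift, vowel merger)
Savas: start from *lenonfad.
  rule 1 (pre-nasal raising): lenonfad → linunfad
  rule 2: no change — linunfad
  rule 3 (unconditioned shift): linunfad → linunfaz
  rule 4: no change — linunfaz
  ⇒ Savas linunfaz
Kumirish: *lenonfad
  lenonfad → lenonfat   [final devoicing]
  lenonfat → lenonfot   [vowel merger]
  lenonfot (rule 3 does not apply)
  giving Kumirish lenonfot.
No other proto-form is consistent with every reflex, so the reconstruction is *lenonfad.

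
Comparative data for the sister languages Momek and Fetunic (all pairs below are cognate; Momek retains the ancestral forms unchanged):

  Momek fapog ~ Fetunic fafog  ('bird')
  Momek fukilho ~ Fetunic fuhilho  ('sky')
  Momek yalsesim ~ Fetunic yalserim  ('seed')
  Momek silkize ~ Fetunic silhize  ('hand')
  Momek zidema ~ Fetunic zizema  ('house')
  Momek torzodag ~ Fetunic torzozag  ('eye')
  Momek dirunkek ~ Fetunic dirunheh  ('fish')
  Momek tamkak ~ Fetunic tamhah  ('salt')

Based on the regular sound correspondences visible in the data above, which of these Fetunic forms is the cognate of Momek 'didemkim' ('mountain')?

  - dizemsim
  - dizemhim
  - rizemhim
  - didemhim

zidema ~ zizema — Momek d corresponds to Fetunic z between vowels (before a front vowel).
silkize ~ silhize — Momek k corresponds to Fetunic h after a consonant, before a front vowel.
Applying these to Momek 'didemkim':
  didemkim → dizemkim   (d→z between vowels (before a front vowel))
  dizemkim → dizemhim   (k→h after a consonant, before a front vowel)
So the Fetunic cognate is 'dizemhim'.

dizemhim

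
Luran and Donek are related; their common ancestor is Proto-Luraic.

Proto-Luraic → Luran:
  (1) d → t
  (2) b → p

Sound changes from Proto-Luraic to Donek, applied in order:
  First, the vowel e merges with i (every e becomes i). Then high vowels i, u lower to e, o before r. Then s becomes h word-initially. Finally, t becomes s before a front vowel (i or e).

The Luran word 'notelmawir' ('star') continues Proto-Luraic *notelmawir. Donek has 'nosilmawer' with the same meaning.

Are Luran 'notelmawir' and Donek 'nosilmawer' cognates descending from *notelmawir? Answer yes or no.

Derive the expected Donek reflex of *notelmawir:
Donek: start from *notelmawir.
  rule 1 (vowel merger): notelmawir → notilmawir
  rule 2 (pre-rhotic lowering): notilmawir → notilmawer
  rule 3: no change — notilmawer
  rule 4 (palatalisation): notilmawer → nosilmawer
  ⇒ Donek nosilmawer
Donek 'nosilmawer' matches the regular reflex exactly, so the pair is cognate.

yes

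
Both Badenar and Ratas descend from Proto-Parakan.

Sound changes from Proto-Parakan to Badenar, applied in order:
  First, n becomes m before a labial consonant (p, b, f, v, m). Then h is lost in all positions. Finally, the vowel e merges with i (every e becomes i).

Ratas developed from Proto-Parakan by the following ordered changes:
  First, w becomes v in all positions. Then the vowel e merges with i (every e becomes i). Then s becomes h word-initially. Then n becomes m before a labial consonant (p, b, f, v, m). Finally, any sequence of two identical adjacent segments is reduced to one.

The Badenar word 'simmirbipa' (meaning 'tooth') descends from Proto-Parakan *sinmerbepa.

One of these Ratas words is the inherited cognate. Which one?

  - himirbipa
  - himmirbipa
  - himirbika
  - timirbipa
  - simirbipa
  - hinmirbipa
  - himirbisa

Ratas: start from *sinmerbepa.
  rule 1: no change — sinmerbepa
  rule 2 (vowel merger): sinmerbepa → sinmirbipa
  rule 3 (debuccalisation): sinmirbipa → hinmirbipa
  rule 4 (nasal place assimilation): hinmirbipa → himmirbipa
  rule 5 (degemination): himmirbipa → himirbipa
  ⇒ Ratas himirbipa
The other candidates each miss or misapply at least one Ratas change.

himirbipa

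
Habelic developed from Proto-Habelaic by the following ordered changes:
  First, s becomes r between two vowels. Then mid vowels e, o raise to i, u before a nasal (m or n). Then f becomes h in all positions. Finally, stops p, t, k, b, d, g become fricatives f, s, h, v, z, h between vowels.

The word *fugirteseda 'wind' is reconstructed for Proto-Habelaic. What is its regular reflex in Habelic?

huhirtereza

Habelic: *fugirteseda
  fugirteseda → fugirtereda   [rhotacism]
  fugirtereda (rule 2 does not apply)
  fugirtereda → hugirtereda   [unconditioned shift]
  hugirtereda → huhirtereza   [intervocalic lenition]
  giving Habelic huhirtereza.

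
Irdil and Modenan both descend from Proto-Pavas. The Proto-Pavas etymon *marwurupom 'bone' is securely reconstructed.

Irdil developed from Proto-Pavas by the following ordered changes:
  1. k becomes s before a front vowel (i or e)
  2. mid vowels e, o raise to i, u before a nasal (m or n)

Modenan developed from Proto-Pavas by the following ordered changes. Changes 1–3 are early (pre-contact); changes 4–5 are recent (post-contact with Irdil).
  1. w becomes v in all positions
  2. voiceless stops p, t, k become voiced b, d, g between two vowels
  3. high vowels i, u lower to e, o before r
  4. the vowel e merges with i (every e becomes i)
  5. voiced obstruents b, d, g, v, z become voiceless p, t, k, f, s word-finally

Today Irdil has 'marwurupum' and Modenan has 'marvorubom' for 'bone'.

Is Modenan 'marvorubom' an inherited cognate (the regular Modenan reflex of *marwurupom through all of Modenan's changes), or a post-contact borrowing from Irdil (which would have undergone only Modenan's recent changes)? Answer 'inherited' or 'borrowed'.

If inherited, *marwurupom would pass through all of Modenan's changes:
Modenan: *marwurupom > marvurupom > marvurubom > marvorubom  (by unconditioned shift, intervocalic voicing, pre-rhotic lowering)
If borrowed from Irdil 'marwurupum' after the early changes, it would undergo only the recent ones:
  rule 4 (vowel merger): no change (marwurupum)
  rule 5 (final devoicing): no change (marwurupum)
  ⇒ as a loan: marwurupum
Modenan 'marvorubom' matches the inherited outcome exactly, so it is an inherited cognate, not a loan.

inherited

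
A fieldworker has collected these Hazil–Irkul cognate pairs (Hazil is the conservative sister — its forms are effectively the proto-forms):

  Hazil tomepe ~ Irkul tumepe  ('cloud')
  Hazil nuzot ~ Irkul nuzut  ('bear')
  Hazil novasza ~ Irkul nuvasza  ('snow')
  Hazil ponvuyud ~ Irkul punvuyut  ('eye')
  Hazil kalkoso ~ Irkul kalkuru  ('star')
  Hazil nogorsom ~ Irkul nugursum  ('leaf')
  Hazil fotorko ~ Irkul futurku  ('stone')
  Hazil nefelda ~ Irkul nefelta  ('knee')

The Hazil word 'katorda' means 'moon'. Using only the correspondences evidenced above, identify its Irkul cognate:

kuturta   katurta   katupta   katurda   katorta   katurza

katurta

nogorsom ~ nugursum, fotorko ~ futurku — Hazil o corresponds to Irkul u after a consonant, before r.
nefelda ~ nefelta — Hazil d corresponds to Irkul t after a consonant, before a back vowel.
Applying these to Hazil 'katorda':
  katorda → katurda   (o→u after a consonant, before r)
  katurda → katurta   (d→t after a consonant, before a back vowel)
So the Irkul cognate is 'katurta'.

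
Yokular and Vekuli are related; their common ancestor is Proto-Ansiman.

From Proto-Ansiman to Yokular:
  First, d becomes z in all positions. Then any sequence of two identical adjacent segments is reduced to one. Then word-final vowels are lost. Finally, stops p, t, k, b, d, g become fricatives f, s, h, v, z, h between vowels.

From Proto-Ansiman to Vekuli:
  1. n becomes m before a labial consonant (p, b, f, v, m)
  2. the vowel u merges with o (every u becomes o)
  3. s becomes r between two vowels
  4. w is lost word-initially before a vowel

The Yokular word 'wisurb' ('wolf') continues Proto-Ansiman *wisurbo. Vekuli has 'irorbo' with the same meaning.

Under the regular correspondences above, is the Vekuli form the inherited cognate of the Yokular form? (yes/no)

Derive the expected Vekuli reflex of *wisurbo:
Vekuli: start from *wisurbo.
  rule 1: no change — wisurbo
  rule 2 (vowel merger): wisurbo → wisorbo
  rule 3 (rhotacism): wisorbo → wirorbo
  rule 4 (glide loss): wirorbo → irorbo
  ⇒ Vekuli irorbo
Vekuli 'irorbo' matches the regular reflex exactly, so the pair is cognate.

yes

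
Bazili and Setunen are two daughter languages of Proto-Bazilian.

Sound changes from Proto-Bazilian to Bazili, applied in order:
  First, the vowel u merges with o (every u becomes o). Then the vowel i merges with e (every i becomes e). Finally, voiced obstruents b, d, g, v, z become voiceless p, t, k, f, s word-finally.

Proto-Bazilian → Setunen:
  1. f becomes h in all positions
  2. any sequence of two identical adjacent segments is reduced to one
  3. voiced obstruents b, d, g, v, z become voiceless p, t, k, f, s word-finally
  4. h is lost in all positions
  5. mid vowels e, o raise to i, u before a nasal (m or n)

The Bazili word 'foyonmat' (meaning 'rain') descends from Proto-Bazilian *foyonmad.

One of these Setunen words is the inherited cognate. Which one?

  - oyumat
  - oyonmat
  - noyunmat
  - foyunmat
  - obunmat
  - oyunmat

Setunen: *foyonmad
  foyonmad → hoyonmad   [unconditioned shift]
  hoyonmad (rule 2 does not apply)
  hoyonmad → hoyonmat   [final devoicing]
  hoyonmat → oyonmat   [h-loss]
  oyonmat → oyunmat   [pre-nasal raising]
  giving Setunen oyunmat.

oyunmat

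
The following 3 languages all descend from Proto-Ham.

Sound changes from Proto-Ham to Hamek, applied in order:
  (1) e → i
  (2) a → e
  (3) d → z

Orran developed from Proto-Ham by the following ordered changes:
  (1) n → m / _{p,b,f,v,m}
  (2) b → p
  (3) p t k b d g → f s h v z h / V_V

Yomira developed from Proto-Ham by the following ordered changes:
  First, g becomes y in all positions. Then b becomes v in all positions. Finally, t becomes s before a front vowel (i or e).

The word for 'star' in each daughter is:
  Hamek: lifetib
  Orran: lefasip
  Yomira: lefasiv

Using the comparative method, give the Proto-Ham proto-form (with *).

*lefatib

Position 5: Hamek has t, Orran has s, Yomira has s. Hamek preserves t here (none of its changes turn any other segment into t), so the proto-segment is *t.
Position 4: Hamek has e, Orran has a, Yomira has a. Orran preserves a here (none of its changes turn any other segment into a), so the proto-segment is *a.
Position 2: Hamek has i, Orran has e, Yomira has e. Orran preserves e here (none of its changes turn any other segment into e), so the proto-segment is *e.
Verify the candidate proto-form against each daughter:
Hamek: *lefatib
  lefatib → lifatib   [vowel merger]
  lifatib → lifetib   [vowel merger]
  lifetib (rule 3 does not apply)
  giving Hamek lifetib.
Orran: *lefatib > lefatip > lefasip  (by unconditioned shift, intervocalic lenition)
Yomira: *lefatib > lefativ > lefasiv  (by unconditioned shift, palatalisation)
No other proto-form is consistent with every reflex, so the reconstruction is *lefatib.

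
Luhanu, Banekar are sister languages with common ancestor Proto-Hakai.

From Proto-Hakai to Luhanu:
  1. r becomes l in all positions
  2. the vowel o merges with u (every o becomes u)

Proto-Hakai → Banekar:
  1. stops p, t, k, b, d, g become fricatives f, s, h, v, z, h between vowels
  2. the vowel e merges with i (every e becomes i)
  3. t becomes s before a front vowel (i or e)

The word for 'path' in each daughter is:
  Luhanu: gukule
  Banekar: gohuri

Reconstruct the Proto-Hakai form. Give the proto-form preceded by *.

*gokure

Position 3: Luhanu has k, Banekar has h. Luhanu preserves k here (none of its changes turn any other segment into k), so the proto-segment is *k.
Position 5: Luhanu has l, Banekar has r. Banekar preserves r here (none of its changes turn any other segment into r), so the proto-segment is *r.
Position 6: Luhanu has e, Banekar has i. Luhanu preserves e here (none of its changes turn any other segment into e), so the proto-segment is *e.
Verify the candidate proto-form against each daughter:
Luhanu: *gokure
  gokure → gokule   [unconditioned shift]
  gokule → gukule   [vowel merger]
  giving Luhanu gukule.
Banekar: *gokure > gohure > gohuri  (by intervocalic lenition, vowel merger)
No other proto-form is consistent with every reflex, so the reconstruction is *gokure.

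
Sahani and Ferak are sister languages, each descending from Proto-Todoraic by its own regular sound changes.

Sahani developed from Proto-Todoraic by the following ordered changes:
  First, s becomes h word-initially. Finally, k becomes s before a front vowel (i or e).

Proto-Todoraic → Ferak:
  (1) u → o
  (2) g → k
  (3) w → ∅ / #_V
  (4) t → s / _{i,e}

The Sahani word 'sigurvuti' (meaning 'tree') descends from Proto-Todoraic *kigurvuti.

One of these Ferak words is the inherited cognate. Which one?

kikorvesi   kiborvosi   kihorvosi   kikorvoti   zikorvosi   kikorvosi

Ferak: *kigurvuti
  kigurvuti → kigorvoti   [vowel merger]
  kigorvoti → kikorvoti   [unconditioned shift]
  kikorvoti (rule 3 does not apply)
  kikorvoti → kikorvosi   [palatalisation]
  giving Ferak kikorvosi.
Among the options, 'kikorvosi' alone shows every Ferak change applied in order.

kikorvosi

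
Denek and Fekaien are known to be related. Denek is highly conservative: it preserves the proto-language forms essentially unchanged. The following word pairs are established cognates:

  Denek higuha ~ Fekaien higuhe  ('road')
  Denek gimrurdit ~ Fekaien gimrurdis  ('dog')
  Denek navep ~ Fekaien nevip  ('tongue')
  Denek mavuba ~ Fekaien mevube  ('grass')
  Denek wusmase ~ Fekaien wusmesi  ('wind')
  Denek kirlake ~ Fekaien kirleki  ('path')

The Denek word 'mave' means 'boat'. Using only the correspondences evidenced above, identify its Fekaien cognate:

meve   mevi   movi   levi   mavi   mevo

mevi

navep ~ nevip, mavuba ~ mevube — Denek a corresponds to Fekaien e after a consonant, before a labial obstruent.
wusmase ~ wusmesi, kirlake ~ kirleki — Denek e corresponds to Fekaien i word-finally.
Applying these to Denek 'mave':
  mave → meve   (a→e after a consonant, before a labial obstruent)
  meve → mevi   (e→i word-finally)
So the Fekaien cognate is 'mevi'.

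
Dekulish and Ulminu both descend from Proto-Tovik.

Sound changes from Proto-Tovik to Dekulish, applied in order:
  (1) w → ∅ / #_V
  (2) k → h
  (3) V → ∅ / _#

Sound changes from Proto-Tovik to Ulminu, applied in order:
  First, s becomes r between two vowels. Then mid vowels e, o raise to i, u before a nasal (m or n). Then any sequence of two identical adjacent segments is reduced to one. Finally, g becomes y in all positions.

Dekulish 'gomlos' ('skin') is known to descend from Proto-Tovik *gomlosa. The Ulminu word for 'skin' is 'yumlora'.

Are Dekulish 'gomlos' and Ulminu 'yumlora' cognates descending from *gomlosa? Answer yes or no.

yes

Derive the expected Ulminu reflex of *gomlosa:
Ulminu: *gomlosa > gomlora > gumlora > yumlora  (by rhotacism, pre-nasal raising, unconditioned shift)
Ulminu 'yumlora' matches the regular reflex exactly, so the pair is cognate.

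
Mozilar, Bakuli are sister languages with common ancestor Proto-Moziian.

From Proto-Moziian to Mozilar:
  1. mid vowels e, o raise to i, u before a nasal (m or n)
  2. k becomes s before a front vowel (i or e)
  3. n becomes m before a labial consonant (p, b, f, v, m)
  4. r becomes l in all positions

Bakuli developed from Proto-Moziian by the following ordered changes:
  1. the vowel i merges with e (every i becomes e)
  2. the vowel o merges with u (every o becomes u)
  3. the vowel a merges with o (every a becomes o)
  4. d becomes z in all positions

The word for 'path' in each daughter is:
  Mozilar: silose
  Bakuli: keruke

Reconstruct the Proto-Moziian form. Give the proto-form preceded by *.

Position 5: Mozilar has s, Bakuli has k. Bakuli preserves k here (none of its changes turn any other segment into k), so the proto-segment is *k.
Position 2: Mozilar has i, Bakuli has e. Taking the neighbouring segments as reconstructed: Mozilar i can only go back to *i; Bakuli e could go back to *e or *i — the one source consistent with every daughter is *i.
Position 4: Mozilar has o, Bakuli has u. Mozilar preserves o here (none of its changes turn any other segment into o), so the proto-segment is *o.
This points to *kiroke. Verify forward in each daughter:
Mozilar: *kiroke
  kiroke (rule 1 does not apply)
  kiroke → sirose   [palatalisation]
  sirose (rule 3 does not apply)
  sirose → silose   [unconditioned shift]
  giving Mozilar silose.
Bakuli: *kiroke > keroke > keruke  (by vowel merger, vowel merger)
No other proto-form is consistent with every reflex, so the reconstruction is *kiroke.

*kiroke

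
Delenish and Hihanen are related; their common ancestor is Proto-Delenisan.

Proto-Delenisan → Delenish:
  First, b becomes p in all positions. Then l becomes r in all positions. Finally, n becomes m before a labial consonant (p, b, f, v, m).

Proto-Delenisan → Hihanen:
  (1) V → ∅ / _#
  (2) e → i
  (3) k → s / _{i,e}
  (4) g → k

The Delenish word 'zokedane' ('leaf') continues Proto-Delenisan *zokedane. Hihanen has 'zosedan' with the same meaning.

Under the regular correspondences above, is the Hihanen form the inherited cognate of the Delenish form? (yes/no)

Derive the expected Hihanen reflex of *zokedane:
Hihanen: start from *zokedane.
  rule 1 (apocope): zokedane → zokedan
  rule 2 (vowel merger): zokedan → zokidan
  rule 3 (palatalisation): zokidan → zosidan
  rule 4: no change — zosidan
  ⇒ Hihanen zosidan
The regular Hihanen reflex would be 'zosidan', but the attested form is 'zosedan'. The correspondence is irregular, so they are not cognates (the Hihanen form has a different source).

no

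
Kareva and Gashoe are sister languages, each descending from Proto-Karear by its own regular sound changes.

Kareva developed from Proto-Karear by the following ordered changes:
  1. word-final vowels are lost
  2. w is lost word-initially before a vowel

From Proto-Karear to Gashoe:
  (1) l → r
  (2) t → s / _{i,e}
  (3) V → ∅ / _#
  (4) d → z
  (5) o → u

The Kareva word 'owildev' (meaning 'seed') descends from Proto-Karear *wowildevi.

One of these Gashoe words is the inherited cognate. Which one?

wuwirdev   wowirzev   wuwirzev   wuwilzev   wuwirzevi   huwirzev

wuwirzev

Gashoe: *wowildevi > wowirdevi > wowirdev > wowirzev > wuwirzev  (by unconditioned shift, apocope, unconditioned shift, vowel merger)
Only 'wuwirzev' matches the regular Gashoe development of *wowildevi.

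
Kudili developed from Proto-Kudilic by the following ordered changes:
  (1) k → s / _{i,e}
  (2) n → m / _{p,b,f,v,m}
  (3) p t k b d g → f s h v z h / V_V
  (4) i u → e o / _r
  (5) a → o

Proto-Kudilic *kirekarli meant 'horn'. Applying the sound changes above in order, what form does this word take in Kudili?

serehorli

Kudili: *kirekarli > sirekarli > sireharli > sereharli > serehorli  (by palatalisation, intervocalic lenition, pre-rhotic lowering, vowel merger)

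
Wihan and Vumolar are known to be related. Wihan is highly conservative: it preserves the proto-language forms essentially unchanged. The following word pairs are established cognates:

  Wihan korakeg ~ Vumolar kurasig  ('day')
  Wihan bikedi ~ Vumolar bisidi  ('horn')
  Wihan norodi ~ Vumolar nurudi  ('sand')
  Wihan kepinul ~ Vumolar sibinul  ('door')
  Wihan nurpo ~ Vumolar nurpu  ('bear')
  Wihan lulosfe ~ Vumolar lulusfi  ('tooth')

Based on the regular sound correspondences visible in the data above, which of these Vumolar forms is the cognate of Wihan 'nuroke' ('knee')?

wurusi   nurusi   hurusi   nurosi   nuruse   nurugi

nurusi

norodi ~ nurudi, lulosfe ~ lulusfi — Wihan o corresponds to Vumolar u after a consonant, before a consonant other than r, m, n, p, b, f, v.
korakeg ~ kurasig, bikedi ~ bisidi — Wihan k corresponds to Vumolar s between vowels (before a front vowel).
lulosfe ~ lulusfi — Wihan e corresponds to Vumolar i word-finally.
Applying these to Wihan 'nuroke':
  nuroke → nuruke   (o→u after a consonant, before a consonant other than r, m, n, p, b, f, v)
  nuruke → nuruse   (k→s between vowels (before a front vowel))
  nuruse → nurusi   (e→i word-finally)
So the Vumolar cognate is 'nurusi'.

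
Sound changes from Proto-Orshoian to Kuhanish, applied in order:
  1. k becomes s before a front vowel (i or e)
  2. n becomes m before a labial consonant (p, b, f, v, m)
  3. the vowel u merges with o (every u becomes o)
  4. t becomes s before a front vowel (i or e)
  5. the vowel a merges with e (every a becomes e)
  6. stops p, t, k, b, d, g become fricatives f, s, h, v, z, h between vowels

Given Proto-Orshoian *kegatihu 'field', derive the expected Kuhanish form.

sehesiho

Kuhanish: *kegatihu > segatihu > segatiho > segasiho > segesiho > sehesiho  (by palatalisation, vowel merger, palatalisation, vowel merger, intervocalic lenition)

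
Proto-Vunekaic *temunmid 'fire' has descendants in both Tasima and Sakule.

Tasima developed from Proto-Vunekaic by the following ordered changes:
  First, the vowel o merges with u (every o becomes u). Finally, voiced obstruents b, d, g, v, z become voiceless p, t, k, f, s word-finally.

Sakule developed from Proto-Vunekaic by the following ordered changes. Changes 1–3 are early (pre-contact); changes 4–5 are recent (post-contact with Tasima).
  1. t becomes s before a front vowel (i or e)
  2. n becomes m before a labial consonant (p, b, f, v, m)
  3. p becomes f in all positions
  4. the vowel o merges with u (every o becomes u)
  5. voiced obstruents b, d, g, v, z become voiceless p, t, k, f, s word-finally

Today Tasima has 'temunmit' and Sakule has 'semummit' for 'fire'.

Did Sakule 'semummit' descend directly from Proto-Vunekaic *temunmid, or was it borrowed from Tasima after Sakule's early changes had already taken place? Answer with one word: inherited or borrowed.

inherited

If inherited, *temunmid would pass through all of Sakule's changes:
Sakule: *temunmid
  temunmid → semunmid   [palatalisation]
  semunmid → semummid   [nasal place assimilation]
  semummid (rule 3 does not apply)
  semummid (rule 4 does not apply)
  semummid → semummit   [final devoicing]
  giving Sakule semummit.
If borrowed from Tasima 'temunmit' after the early changes, it would undergo only the recent ones:
  rule 4 (vowel merger): no change (temunmit)
  rule 5 (final devoicing): no change (temunmit)
  ⇒ as a loan: temunmit
Sakule 'semummit' matches the inherited outcome exactly, so it is an inherited cognate, not a loan.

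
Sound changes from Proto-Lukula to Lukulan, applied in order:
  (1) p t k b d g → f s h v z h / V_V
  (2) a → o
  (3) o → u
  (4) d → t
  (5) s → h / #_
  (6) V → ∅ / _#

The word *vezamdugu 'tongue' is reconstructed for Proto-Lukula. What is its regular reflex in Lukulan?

Lukulan: *vezamdugu > vezamduhu > vezomduhu > vezumduhu > vezumtuhu > vezumtuh  (by intervocalic lenition, vowel merger, vowel merger, unconditioned shift, apocope)

vezumtuh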